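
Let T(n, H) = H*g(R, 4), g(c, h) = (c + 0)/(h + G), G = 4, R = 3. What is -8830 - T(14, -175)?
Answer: -70115/8 ≈ -8764.4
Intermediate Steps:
g(c, h) = c/(4 + h) (g(c, h) = (c + 0)/(h + 4) = c/(4 + h))
T(n, H) = 3*H/8 (T(n, H) = H*(3/(4 + 4)) = H*(3/8) = 3*H/8)
-8830 - T(14, -175) = -8830 - 3*(-175)/8 = -8830 - 1*(-525/8) = -8830 + 525/8 = -70115/8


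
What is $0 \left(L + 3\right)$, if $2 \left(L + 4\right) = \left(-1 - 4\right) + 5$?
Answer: $0$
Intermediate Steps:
$L = -4$ ($L = -4 + \frac{\left(-1 - 4\right) + 5}{2} = -4 + \frac{-5 + 5}{2} = -4 + \frac{1}{2} \cdot 0 = -4 + 0 = -4$)
$0 \left(L + 3\right) = 0 \left(-4 + 3\right) = 0 \left(-1\right) = 0$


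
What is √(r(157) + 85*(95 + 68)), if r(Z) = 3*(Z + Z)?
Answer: √14797 ≈ 121.64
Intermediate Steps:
r(Z) = 6*Z (r(Z) = 3*(2*Z) = 6*Z)
√(r(157) + 85*(95 + 68)) = √(6*157 + 85*(95 + 68)) = √(942 + 85*163) = √(942 + 13855) = √14797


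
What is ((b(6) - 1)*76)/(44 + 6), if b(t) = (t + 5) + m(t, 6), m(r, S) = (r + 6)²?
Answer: 5852/25 ≈ 234.08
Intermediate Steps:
m(r, S) = (6 + r)²
b(t) = 5 + t + (6 + t)² (b(t) = (t + 5) + (6 + t)² = (5 + t) + (6 + t)² = 5 + t + (6 + t)²)
((b(6) - 1)*76)/(44 + 6) = (((5 + 6 + (6 + 6)²) - 1)*76)/(44 + 6) = (((5 + 6 + 12²) - 1)*76)/50 = (((5 + 6 + 144) - 1)*76)*(1/50) = ((155 - 1)*76)*(1/50) = (154*76)*(1/50) = 11704*(1/50) = 5852/25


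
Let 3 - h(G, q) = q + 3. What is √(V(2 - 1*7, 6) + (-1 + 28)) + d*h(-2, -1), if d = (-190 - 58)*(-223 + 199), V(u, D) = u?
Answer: 5952 + √22 ≈ 5956.7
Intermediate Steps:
h(G, q) = -q (h(G, q) = 3 - (q + 3) = 3 - (3 + q) = 3 + (-3 - q) = -q)
d = 5952 (d = -248*(-24) = 5952)
√(V(2 - 1*7, 6) + (-1 + 28)) + d*h(-2, -1) = √((2 - 1*7) + (-1 + 28)) + 5952*(-1*(-1)) = √((2 - 7) + 27) + 5952*1 = √(-5 + 27) + 5952 = √22 + 5952 = 5952 + √22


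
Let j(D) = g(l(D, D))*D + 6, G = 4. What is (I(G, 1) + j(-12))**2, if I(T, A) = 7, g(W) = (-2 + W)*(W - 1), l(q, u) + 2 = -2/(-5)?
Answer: 6165289/625 ≈ 9864.5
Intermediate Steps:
l(q, u) = -8/5 (l(q, u) = -2 - 2/(-5) = -2 - 2*(-1/5) = -2 + 2/5 = -8/5)
g(W) = (-1 + W)*(-2 + W) (g(W) = (-2 + W)*(-1 + W) = (-1 + W)*(-2 + W))
j(D) = 6 + 234*D/25 (j(D) = (2 + (-8/5)**2 - 3*(-8/5))*D + 6 = (2 + 64/25 + 24/5)*D + 6 = 234*D/25 + 6 = 6 + 234*D/25)
(I(G, 1) + j(-12))**2 = (7 + (6 + (234/25)*(-12)))**2 = (7 + (6 - 2808/25))**2 = (7 - 2658/25)**2 = (-2483/25)**2 = 6165289/625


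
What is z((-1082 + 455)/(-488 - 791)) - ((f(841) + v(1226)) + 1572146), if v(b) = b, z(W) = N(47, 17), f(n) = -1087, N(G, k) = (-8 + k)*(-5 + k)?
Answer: -1572177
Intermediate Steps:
z(W) = 108 (z(W) = 40 + 17**2 - 13*17 = 40 + 289 - 221 = 108)
z((-1082 + 455)/(-488 - 791)) - ((f(841) + v(1226)) + 1572146) = 108 - ((-1087 + 1226) + 1572146) = 108 - (139 + 1572146) = 108 - 1*1572285 = 108 - 1572285 = -1572177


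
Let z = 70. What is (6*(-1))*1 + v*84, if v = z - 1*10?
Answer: 5034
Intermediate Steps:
v = 60 (v = 70 - 1*10 = 70 - 10 = 60)
(6*(-1))*1 + v*84 = (6*(-1))*1 + 60*84 = -6*1 + 5040 = -6 + 5040 = 5034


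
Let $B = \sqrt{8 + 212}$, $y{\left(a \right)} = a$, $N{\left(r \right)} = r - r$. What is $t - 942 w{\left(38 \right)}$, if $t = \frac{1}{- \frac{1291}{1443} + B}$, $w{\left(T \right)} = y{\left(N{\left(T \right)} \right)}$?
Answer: $\frac{1862913}{456428099} + \frac{4164498 \sqrt{55}}{456428099} \approx 0.071748$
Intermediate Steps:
$N{\left(r \right)} = 0$
$w{\left(T \right)} = 0$
$B = 2 \sqrt{55}$ ($B = \sqrt{220} = 2 \sqrt{55} \approx 14.832$)
$t = \frac{1}{- \frac{1291}{1443} + 2 \sqrt{55}} \approx 0.071748$
$t - 942 w{\left(38 \right)} = \left(\frac{1862913}{456428099} + \frac{4164498 \sqrt{55}}{456428099}\right) - 0 = \left(\frac{1862913}{456428099} + \frac{4164498 \sqrt{55}}{456428099}\right) + 0 = \frac{1862913}{456428099} + \frac{4164498 \sqrt{55}}{456428099}$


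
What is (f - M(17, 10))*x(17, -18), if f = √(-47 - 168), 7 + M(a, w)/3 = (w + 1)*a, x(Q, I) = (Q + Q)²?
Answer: -624240 + 1156*I*√215 ≈ -6.2424e+5 + 16950.0*I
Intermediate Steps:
x(Q, I) = 4*Q² (x(Q, I) = (2*Q)² = 4*Q²)
M(a, w) = -21 + 3*a*(1 + w) (M(a, w) = -21 + 3*((w + 1)*a) = -21 + 3*((1 + w)*a) = -21 + 3*(a*(1 + w)) = -21 + 3*a*(1 + w))
f = I*√215 (f = √(-215) = I*√215 ≈ 14.663*I)
(f - M(17, 10))*x(17, -18) = (I*√215 - (-21 + 3*17 + 3*17*10))*(4*17²) = (I*√215 - (-21 + 51 + 510))*(4*289) = (I*√215 - 1*540)*1156 = (I*√215 - 540)*1156 = (-540 + I*√215)*1156 = -624240 + 1156*I*√215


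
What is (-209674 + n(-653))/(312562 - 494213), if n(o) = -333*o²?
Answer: 142203871/181651 ≈ 782.84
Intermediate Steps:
(-209674 + n(-653))/(312562 - 494213) = (-209674 - 333*(-653)²)/(312562 - 494213) = (-209674 - 333*426409)/(-181651) = (-209674 - 141994197)*(-1/181651) = -142203871*(-1/181651) = 142203871/181651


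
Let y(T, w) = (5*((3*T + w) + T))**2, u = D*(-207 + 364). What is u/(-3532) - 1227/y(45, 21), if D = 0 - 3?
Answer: 157129337/1189136100 ≈ 0.13214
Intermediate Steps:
D = -3
u = -471 (u = -3*(-207 + 364) = -3*157 = -471)
y(T, w) = (5*w + 20*T)**2 (y(T, w) = (5*((w + 3*T) + T))**2 = (5*(w + 4*T))**2 = (5*w + 20*T)**2)
u/(-3532) - 1227/y(45, 21) = -471/(-3532) - 1227*1/(25*(21 + 4*45)**2) = -471*(-1/3532) - 1227*1/(25*(21 + 180)**2) = 471/3532 - 1227/(25*201**2) = 471/3532 - 1227/(25*40401) = 471/3532 - 1227/1010025 = 471/3532 - 1227*1/1010025 = 471/3532 - 409/336675 = 157129337/1189136100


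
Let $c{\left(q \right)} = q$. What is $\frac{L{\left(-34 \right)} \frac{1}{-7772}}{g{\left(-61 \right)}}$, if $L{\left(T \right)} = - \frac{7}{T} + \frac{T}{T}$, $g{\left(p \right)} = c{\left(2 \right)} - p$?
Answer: $- \frac{41}{16647624} \approx -2.4628 \cdot 10^{-6}$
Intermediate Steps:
$g{\left(p \right)} = 2 - p$
$L{\left(T \right)} = 1 - \frac{7}{T}$ ($L{\left(T \right)} = - \frac{7}{T} + 1 = 1 - \frac{7}{T}$)
$\frac{L{\left(-34 \right)} \frac{1}{-7772}}{g{\left(-61 \right)}} = \frac{\frac{-7 - 34}{-34} \frac{1}{-7772}}{2 - -61} = \frac{\left(- \frac{1}{34}\right) \left(-41\right) \left(- \frac{1}{7772}\right)}{2 + 61} = \frac{\frac{41}{34} \left(- \frac{1}{7772}\right)}{63} = \left(- \frac{41}{264248}\right) \frac{1}{63} = - \frac{41}{16647624}$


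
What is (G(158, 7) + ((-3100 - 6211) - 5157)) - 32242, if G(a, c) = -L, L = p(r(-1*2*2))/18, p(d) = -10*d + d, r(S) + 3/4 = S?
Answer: -373699/8 ≈ -46712.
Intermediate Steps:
r(S) = -¾ + S
p(d) = -9*d
L = 19/8 (L = -9*(-¾ - 1*2*2)/18 = -9*(-¾ - 2*2)*(1/18) = -9*(-¾ - 4)*(1/18) = -9*(-19/4)*(1/18) = (171/4)*(1/18) = 19/8 ≈ 2.3750)
G(a, c) = -19/8 (G(a, c) = -1*19/8 = -19/8)
(G(158, 7) + ((-3100 - 6211) - 5157)) - 32242 = (-19/8 + ((-3100 - 6211) - 5157)) - 32242 = (-19/8 + (-9311 - 5157)) - 32242 = (-19/8 - 14468) - 32242 = -115763/8 - 32242 = -373699/8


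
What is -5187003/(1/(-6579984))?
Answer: 34130396747952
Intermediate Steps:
-5187003/(1/(-6579984)) = -5187003/(-1/6579984) = -5187003*(-6579984) = 34130396747952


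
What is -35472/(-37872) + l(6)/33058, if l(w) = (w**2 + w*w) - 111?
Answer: 24399091/26082762 ≈ 0.93545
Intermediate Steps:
l(w) = -111 + 2*w**2 (l(w) = (w**2 + w**2) - 111 = 2*w**2 - 111 = -111 + 2*w**2)
-35472/(-37872) + l(6)/33058 = -35472/(-37872) + (-111 + 2*6**2)/33058 = -35472*(-1/37872) + (-111 + 2*36)*(1/33058) = 739/789 + (-111 + 72)*(1/33058) = 739/789 - 39*1/33058 = 739/789 - 39/33058 = 24399091/26082762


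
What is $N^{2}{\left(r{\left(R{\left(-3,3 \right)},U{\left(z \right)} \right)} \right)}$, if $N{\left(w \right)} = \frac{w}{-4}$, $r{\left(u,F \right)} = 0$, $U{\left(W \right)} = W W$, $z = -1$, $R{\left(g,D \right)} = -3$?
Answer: $0$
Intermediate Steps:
$U{\left(W \right)} = W^{2}$
$N{\left(w \right)} = - \frac{w}{4}$ ($N{\left(w \right)} = w \left(- \frac{1}{4}\right) = - \frac{w}{4}$)
$N^{2}{\left(r{\left(R{\left(-3,3 \right)},U{\left(z \right)} \right)} \right)} = \left(\left(- \frac{1}{4}\right) 0\right)^{2} = 0^{2} = 0$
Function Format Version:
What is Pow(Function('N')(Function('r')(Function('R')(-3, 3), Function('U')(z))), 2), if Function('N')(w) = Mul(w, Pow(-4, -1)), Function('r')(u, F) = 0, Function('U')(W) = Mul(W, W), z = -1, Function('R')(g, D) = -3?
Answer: 0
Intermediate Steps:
Function('U')(W) = Pow(W, 2)
Function('N')(w) = Mul(Rational(-1, 4), w) (Function('N')(w) = Mul(w, Rational(-1, 4)) = Mul(Rational(-1, 4), w))
Pow(Function('N')(Function('r')(Function('R')(-3, 3), Function('U')(z))), 2) = Pow(Mul(Rational(-1, 4), 0), 2) = Pow(0, 2) = 0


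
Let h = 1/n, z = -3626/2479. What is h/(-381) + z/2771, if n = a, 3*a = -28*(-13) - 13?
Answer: -4554203/8276032089 ≈ -0.00055029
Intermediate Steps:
z = -98/67 (z = -3626*1/2479 = -98/67 ≈ -1.4627)
a = 117 (a = (-28*(-13) - 13)/3 = (364 - 13)/3 = (1/3)*351 = 117)
n = 117
h = 1/117 ≈ 0.0085470
h/(-381) + z/2771 = (1/117)/(-381) - 98/67/2771 = (1/117)*(-1/381) - 98/67*1/2771 = -1/44577 - 98/185657 = -4554203/8276032089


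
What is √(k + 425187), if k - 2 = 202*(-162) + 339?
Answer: 2*√98201 ≈ 626.74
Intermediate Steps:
k = -32383 (k = 2 + (202*(-162) + 339) = 2 + (-32724 + 339) = 2 - 32385 = -32383)
√(k + 425187) = √(-32383 + 425187) = √392804 = 2*√98201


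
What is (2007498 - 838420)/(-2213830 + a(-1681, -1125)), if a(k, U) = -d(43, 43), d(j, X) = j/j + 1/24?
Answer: -28057872/53131945 ≈ -0.52808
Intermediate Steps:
d(j, X) = 25/24 (d(j, X) = 1 + 1*(1/24) = 1 + 1/24 = 25/24)
a(k, U) = -25/24 (a(k, U) = -1*25/24 = -25/24)
(2007498 - 838420)/(-2213830 + a(-1681, -1125)) = (2007498 - 838420)/(-2213830 - 25/24) = 1169078/(-53131945/24) = 1169078*(-24/53131945) = -28057872/53131945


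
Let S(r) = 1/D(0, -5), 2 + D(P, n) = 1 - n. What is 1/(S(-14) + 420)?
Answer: 4/1681 ≈ 0.0023795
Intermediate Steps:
D(P, n) = -1 - n (D(P, n) = -2 + (1 - n) = -1 - n)
S(r) = ¼ (S(r) = 1/(-1 - 1*(-5)) = 1/(-1 + 5) = 1/4 = ¼)
1/(S(-14) + 420) = 1/(¼ + 420) = 1/(1681/4) = 4/1681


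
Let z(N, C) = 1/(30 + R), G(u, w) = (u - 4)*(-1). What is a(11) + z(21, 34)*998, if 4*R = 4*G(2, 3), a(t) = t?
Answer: 675/16 ≈ 42.188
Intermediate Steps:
G(u, w) = 4 - u (G(u, w) = (-4 + u)*(-1) = 4 - u)
R = 2 (R = (4*(4 - 1*2))/4 = (4*(4 - 2))/4 = (4*2)/4 = (¼)*8 = 2)
z(N, C) = 1/32 (z(N, C) = 1/(30 + 2) = 1/32)
a(11) + z(21, 34)*998 = 11 + (1/32)*998 = 11 + 499/16 = 675/16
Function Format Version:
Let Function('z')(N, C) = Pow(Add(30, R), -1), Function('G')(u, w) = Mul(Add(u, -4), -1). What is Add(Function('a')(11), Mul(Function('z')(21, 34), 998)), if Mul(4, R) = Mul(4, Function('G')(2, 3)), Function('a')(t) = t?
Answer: Rational(675, 16) ≈ 42.188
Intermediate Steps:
Function('G')(u, w) = Add(4, Mul(-1, u)) (Function('G')(u, w) = Mul(Add(-4, u), -1) = Add(4, Mul(-1, u)))
R = 2 (R = Mul(Rational(1, 4), Mul(4, Add(4, Mul(-1, 2)))) = Mul(Rational(1, 4), Mul(4, Add(4, -2))) = Mul(Rational(1, 4), Mul(4, 2)) = Mul(Rational(1, 4), 8) = 2)
Function('z')(N, C) = Rational(1, 32) (Function('z')(N, C) = Pow(Add(30, 2), -1) = Pow(32, -1) = Rational(1, 32))
Add(Function('a')(11), Mul(Function('z')(21, 34), 998)) = Add(11, Mul(Rational(1, 32), 998)) = Add(11, Rational(499, 16)) = Rational(675, 16)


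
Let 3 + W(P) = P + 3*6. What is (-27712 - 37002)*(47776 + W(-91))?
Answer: -3086857800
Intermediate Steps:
W(P) = 15 + P (W(P) = -3 + (P + 3*6) = -3 + (P + 18) = -3 + (18 + P) = 15 + P)
(-27712 - 37002)*(47776 + W(-91)) = (-27712 - 37002)*(47776 + (15 - 91)) = -64714*(47776 - 76) = -64714*47700 = -3086857800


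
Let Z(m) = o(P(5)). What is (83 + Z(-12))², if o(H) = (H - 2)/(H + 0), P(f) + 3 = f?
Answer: 6889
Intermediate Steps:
P(f) = -3 + f
o(H) = (-2 + H)/H
Z(m) = 0 (Z(m) = (-2 + (-3 + 5))/(-3 + 5) = (-2 + 2)/2 = (½)*0 = 0)
(83 + Z(-12))² = (83 + 0)² = 83² = 6889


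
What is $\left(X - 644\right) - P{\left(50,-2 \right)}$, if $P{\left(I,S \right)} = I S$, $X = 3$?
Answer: $-541$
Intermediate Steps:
$\left(X - 644\right) - P{\left(50,-2 \right)} = \left(3 - 644\right) - 50 \left(-2\right) = \left(3 - 644\right) - -100 = -641 + 100 = -541$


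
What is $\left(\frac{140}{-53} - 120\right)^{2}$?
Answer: $\frac{42250000}{2809} \approx 15041.0$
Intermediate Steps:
$\left(\frac{140}{-53} - 120\right)^{2} = \left(140 \left(- \frac{1}{53}\right) - 120\right)^{2} = \left(- \frac{140}{53} - 120\right)^{2} = \left(- \frac{6500}{53}\right)^{2} = \frac{42250000}{2809}$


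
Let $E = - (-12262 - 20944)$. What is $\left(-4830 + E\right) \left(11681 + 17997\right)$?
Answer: $842142928$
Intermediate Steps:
$E = 33206$ ($E = \left(-1\right) \left(-33206\right) = 33206$)
$\left(-4830 + E\right) \left(11681 + 17997\right) = \left(-4830 + 33206\right) \left(11681 + 17997\right) = 28376 \cdot 29678 = 842142928$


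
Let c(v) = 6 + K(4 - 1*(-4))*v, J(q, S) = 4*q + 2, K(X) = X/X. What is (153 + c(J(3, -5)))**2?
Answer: 29929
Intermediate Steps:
K(X) = 1
J(q, S) = 2 + 4*q
c(v) = 6 + v (c(v) = 6 + 1*v = 6 + v)
(153 + c(J(3, -5)))**2 = (153 + (6 + (2 + 4*3)))**2 = (153 + (6 + (2 + 12)))**2 = (153 + (6 + 14))**2 = (153 + 20)**2 = 173**2 = 29929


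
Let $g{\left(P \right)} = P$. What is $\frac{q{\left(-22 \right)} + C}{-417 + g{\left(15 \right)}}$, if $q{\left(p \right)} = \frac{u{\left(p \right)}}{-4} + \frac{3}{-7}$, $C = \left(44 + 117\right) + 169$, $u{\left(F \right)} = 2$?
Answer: $- \frac{4607}{5628} \approx -0.81859$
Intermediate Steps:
$C = 330$ ($C = 161 + 169 = 330$)
$q{\left(p \right)} = - \frac{13}{14}$ ($q{\left(p \right)} = \frac{2}{-4} + \frac{3}{-7} = 2 \left(- \frac{1}{4}\right) + 3 \left(- \frac{1}{7}\right) = - \frac{1}{2} - \frac{3}{7} = - \frac{13}{14}$)
$\frac{q{\left(-22 \right)} + C}{-417 + g{\left(15 \right)}} = \frac{- \frac{13}{14} + 330}{-417 + 15} = \frac{4607}{14 \left(-402\right)} = \frac{4607}{14} \left(- \frac{1}{402}\right) = - \frac{4607}{5628}$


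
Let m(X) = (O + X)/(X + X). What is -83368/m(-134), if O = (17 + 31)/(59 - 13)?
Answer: -256940176/1529 ≈ -1.6804e+5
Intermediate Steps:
O = 24/23 (O = 48/46 = 48*(1/46) = 24/23 ≈ 1.0435)
m(X) = (24/23 + X)/(2*X) (m(X) = (24/23 + X)/(X + X) = (24/23 + X)/((2*X)) = (24/23 + X)*(1/(2*X)) = (24/23 + X)/(2*X))
-83368/m(-134) = -83368*(-6164/(24 + 23*(-134))) = -83368*(-6164/(24 - 3082)) = -83368/((1/46)*(-1/134)*(-3058)) = -83368/1529/3082 = -83368*3082/1529 = -256940176/1529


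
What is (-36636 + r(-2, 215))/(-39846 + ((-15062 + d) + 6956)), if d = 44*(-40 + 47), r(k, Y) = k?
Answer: 18319/23822 ≈ 0.76900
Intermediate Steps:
d = 308 (d = 44*7 = 308)
(-36636 + r(-2, 215))/(-39846 + ((-15062 + d) + 6956)) = (-36636 - 2)/(-39846 + ((-15062 + 308) + 6956)) = -36638/(-39846 + (-14754 + 6956)) = -36638/(-39846 - 7798) = -36638/(-47644) = -36638*(-1/47644) = 18319/23822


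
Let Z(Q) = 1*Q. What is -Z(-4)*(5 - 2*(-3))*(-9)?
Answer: -396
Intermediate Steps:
Z(Q) = Q
-Z(-4)*(5 - 2*(-3))*(-9) = -(-4*(5 - 2*(-3)))*(-9) = -(-4*(5 + 6))*(-9) = -(-4*11)*(-9) = -(-44)*(-9) = -1*396 = -396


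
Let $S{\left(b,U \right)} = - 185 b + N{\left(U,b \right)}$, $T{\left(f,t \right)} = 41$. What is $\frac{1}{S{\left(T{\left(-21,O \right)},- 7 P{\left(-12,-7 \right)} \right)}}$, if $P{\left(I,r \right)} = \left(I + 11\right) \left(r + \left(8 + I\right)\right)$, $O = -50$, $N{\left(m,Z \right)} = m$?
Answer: $- \frac{1}{7662} \approx -0.00013051$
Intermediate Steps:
$P{\left(I,r \right)} = \left(11 + I\right) \left(8 + I + r\right)$
$S{\left(b,U \right)} = U - 185 b$ ($S{\left(b,U \right)} = - 185 b + U = U - 185 b$)
$\frac{1}{S{\left(T{\left(-21,O \right)},- 7 P{\left(-12,-7 \right)} \right)}} = \frac{1}{- 7 \left(88 + \left(-12\right)^{2} + 11 \left(-7\right) + 19 \left(-12\right) - -84\right) - 7585} = \frac{1}{- 7 \left(88 + 144 - 77 - 228 + 84\right) - 7585} = \frac{1}{\left(-7\right) 11 - 7585} = \frac{1}{-77 - 7585} = \frac{1}{-7662} = - \frac{1}{7662}$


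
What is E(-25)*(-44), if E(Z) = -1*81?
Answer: 3564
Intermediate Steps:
E(Z) = -81
E(-25)*(-44) = -81*(-44) = 3564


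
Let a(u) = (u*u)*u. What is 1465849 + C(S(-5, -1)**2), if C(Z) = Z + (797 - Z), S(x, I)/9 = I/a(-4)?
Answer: 1466646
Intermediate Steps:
a(u) = u**3 (a(u) = u**2*u = u**3)
S(x, I) = -9*I/64 (S(x, I) = 9*(I/((-4)**3)) = 9*(I/(-64)) = 9*(I*(-1/64)) = 9*(-I/64) = -9*I/64)
C(Z) = 797
1465849 + C(S(-5, -1)**2) = 1465849 + 797 = 1466646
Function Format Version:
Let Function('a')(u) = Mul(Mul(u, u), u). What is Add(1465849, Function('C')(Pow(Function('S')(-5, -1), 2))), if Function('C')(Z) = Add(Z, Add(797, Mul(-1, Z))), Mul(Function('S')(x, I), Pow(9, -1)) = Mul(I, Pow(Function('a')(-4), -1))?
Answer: 1466646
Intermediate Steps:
Function('a')(u) = Pow(u, 3) (Function('a')(u) = Mul(Pow(u, 2), u) = Pow(u, 3))
Function('S')(x, I) = Mul(Rational(-9, 64), I) (Function('S')(x, I) = Mul(9, Mul(I, Pow(Pow(-4, 3), -1))) = Mul(9, Mul(I, Pow(-64, -1))) = Mul(9, Mul(I, Rational(-1, 64))) = Mul(9, Mul(Rational(-1, 64), I)) = Mul(Rational(-9, 64), I))
Function('C')(Z) = 797
Add(1465849, Function('C')(Pow(Function('S')(-5, -1), 2))) = Add(1465849, 797) = 1466646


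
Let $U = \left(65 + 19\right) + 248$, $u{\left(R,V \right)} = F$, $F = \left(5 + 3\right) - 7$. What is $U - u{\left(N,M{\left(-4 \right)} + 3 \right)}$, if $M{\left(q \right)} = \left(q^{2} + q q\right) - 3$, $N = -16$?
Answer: $331$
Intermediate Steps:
$M{\left(q \right)} = -3 + 2 q^{2}$ ($M{\left(q \right)} = \left(q^{2} + q^{2}\right) - 3 = 2 q^{2} - 3 = -3 + 2 q^{2}$)
$F = 1$ ($F = 8 - 7 = 1$)
$u{\left(R,V \right)} = 1$
$U = 332$ ($U = 84 + 248 = 332$)
$U - u{\left(N,M{\left(-4 \right)} + 3 \right)} = 332 - 1 = 331$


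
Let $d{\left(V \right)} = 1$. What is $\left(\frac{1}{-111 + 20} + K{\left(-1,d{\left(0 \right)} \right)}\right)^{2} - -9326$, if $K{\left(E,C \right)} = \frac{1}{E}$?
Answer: $\frac{77237070}{8281} \approx 9327.0$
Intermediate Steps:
$\left(\frac{1}{-111 + 20} + K{\left(-1,d{\left(0 \right)} \right)}\right)^{2} - -9326 = \left(\frac{1}{-111 + 20} + \frac{1}{-1}\right)^{2} - -9326 = \left(\frac{1}{-91} - 1\right)^{2} + 9326 = \left(- \frac{1}{91} - 1\right)^{2} + 9326 = \left(- \frac{92}{91}\right)^{2} + 9326 = \frac{8464}{8281} + 9326 = \frac{77237070}{8281}$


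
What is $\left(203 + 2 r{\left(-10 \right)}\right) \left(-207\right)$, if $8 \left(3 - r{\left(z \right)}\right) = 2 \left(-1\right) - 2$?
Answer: $-43470$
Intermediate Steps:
$r{\left(z \right)} = \frac{7}{2}$ ($r{\left(z \right)} = 3 - \frac{2 \left(-1\right) - 2}{8} = 3 - \frac{-2 - 2}{8} = 3 - - \frac{1}{2} = 3 + \frac{1}{2} = \frac{7}{2}$)
$\left(203 + 2 r{\left(-10 \right)}\right) \left(-207\right) = \left(203 + 2 \cdot \frac{7}{2}\right) \left(-207\right) = \left(203 + 7\right) \left(-207\right) = 210 \left(-207\right) = -43470$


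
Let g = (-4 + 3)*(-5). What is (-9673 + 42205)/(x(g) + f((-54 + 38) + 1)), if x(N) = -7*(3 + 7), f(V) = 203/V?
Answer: -487980/1253 ≈ -389.45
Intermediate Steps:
g = 5 (g = -1*(-5) = 5)
x(N) = -70 (x(N) = -7*10 = -70)
(-9673 + 42205)/(x(g) + f((-54 + 38) + 1)) = (-9673 + 42205)/(-70 + 203/((-54 + 38) + 1)) = 32532/(-70 + 203/(-16 + 1)) = 32532/(-70 + 203/(-15)) = 32532/(-70 + 203*(-1/15)) = 32532/(-70 - 203/15) = 32532/(-1253/15) = 32532*(-15/1253) = -487980/1253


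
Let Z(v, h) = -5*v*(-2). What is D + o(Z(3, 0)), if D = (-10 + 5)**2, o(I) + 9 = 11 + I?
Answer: 57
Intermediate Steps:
Z(v, h) = 10*v
o(I) = 2 + I (o(I) = -9 + (11 + I) = 2 + I)
D = 25 (D = (-5)**2 = 25)
D + o(Z(3, 0)) = 25 + (2 + 10*3) = 25 + (2 + 30) = 25 + 32 = 57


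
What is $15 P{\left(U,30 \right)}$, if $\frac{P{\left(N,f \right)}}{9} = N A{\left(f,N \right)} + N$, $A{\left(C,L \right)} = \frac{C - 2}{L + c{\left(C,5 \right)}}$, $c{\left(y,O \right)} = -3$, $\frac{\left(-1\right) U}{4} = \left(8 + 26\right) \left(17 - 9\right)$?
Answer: $- \frac{156133440}{1091} \approx -1.4311 \cdot 10^{5}$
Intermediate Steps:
$U = -1088$ ($U = - 4 \left(8 + 26\right) \left(17 - 9\right) = - 4 \cdot 34 \cdot 8 = \left(-4\right) 272 = -1088$)
$A{\left(C,L \right)} = \frac{-2 + C}{-3 + L}$ ($A{\left(C,L \right)} = \frac{C - 2}{L - 3} = \frac{-2 + C}{-3 + L}$)
$P{\left(N,f \right)} = 9 N + \frac{9 N \left(-2 + f\right)}{-3 + N}$ ($P{\left(N,f \right)} = 9 \left(N \frac{-2 + f}{-3 + N} + N\right) = 9 \left(\frac{N \left(-2 + f\right)}{-3 + N} + N\right) = 9 \left(N + \frac{N \left(-2 + f\right)}{-3 + N}\right) = 9 N + \frac{9 N \left(-2 + f\right)}{-3 + N}$)
$15 P{\left(U,30 \right)} = 15 \cdot 9 \left(-1088\right) \frac{1}{-3 - 1088} \left(-5 - 1088 + 30\right) = 15 \cdot 9 \left(-1088\right) \frac{1}{-1091} \left(-1063\right) = 15 \cdot 9 \left(-1088\right) \left(- \frac{1}{1091}\right) \left(-1063\right) = 15 \left(- \frac{10408896}{1091}\right) = - \frac{156133440}{1091}$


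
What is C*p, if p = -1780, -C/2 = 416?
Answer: 1480960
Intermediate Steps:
C = -832 (C = -2*416 = -832)
C*p = -832*(-1780) = 1480960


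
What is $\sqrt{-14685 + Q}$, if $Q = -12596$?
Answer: $i \sqrt{27281} \approx 165.17 i$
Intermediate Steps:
$\sqrt{-14685 + Q} = \sqrt{-14685 - 12596} = \sqrt{-27281} = i \sqrt{27281}$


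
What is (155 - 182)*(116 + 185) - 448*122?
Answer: -62783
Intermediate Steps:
(155 - 182)*(116 + 185) - 448*122 = -27*301 - 54656 = -8127 - 54656 = -62783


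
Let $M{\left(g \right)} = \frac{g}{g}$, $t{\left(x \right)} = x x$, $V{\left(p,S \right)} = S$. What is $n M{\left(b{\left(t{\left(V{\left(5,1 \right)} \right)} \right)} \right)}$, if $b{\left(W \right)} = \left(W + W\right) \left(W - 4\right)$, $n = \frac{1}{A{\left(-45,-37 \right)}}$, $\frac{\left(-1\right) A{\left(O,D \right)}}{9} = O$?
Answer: $\frac{1}{405} \approx 0.0024691$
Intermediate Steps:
$A{\left(O,D \right)} = - 9 O$
$t{\left(x \right)} = x^{2}$
$n = \frac{1}{405}$ ($n = \frac{1}{\left(-9\right) \left(-45\right)} = \frac{1}{405} \approx 0.0024691$)
$b{\left(W \right)} = 2 W \left(-4 + W\right)$
$M{\left(g \right)} = 1$
$n M{\left(b{\left(t{\left(V{\left(5,1 \right)} \right)} \right)} \right)} = \frac{1}{405} \cdot 1 = \frac{1}{405}$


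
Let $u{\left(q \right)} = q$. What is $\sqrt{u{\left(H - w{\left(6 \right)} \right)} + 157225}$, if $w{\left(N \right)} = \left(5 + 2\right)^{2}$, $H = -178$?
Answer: $\sqrt{156998} \approx 396.23$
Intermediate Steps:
$w{\left(N \right)} = 49$ ($w{\left(N \right)} = 7^{2} = 49$)
$\sqrt{u{\left(H - w{\left(6 \right)} \right)} + 157225} = \sqrt{\left(-178 - 49\right) + 157225} = \sqrt{-227 + 157225} = \sqrt{156998}$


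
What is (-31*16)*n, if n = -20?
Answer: 9920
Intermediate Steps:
(-31*16)*n = -31*16*(-20) = -496*(-20) = 9920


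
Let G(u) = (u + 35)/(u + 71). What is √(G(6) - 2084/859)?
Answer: I*√8284344607/66143 ≈ 1.3761*I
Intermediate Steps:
G(u) = (35 + u)/(71 + u)
√(G(6) - 2084/859) = √((35 + 6)/(71 + 6) - 2084/859) = √(41/77 - 2084*1/859) = √((1/77)*41 - 2084/859) = √(41/77 - 2084/859) = √(-125249/66143) = I*√8284344607/66143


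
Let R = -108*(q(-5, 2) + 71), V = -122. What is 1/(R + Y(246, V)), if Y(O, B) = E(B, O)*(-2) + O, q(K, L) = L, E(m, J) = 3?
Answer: -1/7644 ≈ -0.00013082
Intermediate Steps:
Y(O, B) = -6 + O (Y(O, B) = 3*(-2) + O = -6 + O)
R = -7884 (R = -108*(2 + 71) = -108*73 = -7884)
1/(R + Y(246, V)) = 1/(-7884 + (-6 + 246)) = 1/(-7884 + 240) = 1/(-7644) = -1/7644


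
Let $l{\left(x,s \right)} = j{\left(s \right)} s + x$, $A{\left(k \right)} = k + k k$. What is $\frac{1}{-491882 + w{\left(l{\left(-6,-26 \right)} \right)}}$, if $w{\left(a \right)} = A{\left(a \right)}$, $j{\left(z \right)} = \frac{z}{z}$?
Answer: $- \frac{1}{490890} \approx -2.0371 \cdot 10^{-6}$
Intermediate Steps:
$A{\left(k \right)} = k + k^{2}$
$j{\left(z \right)} = 1$
$l{\left(x,s \right)} = s + x$ ($l{\left(x,s \right)} = 1 s + x = s + x$)
$w{\left(a \right)} = a \left(1 + a\right)$
$\frac{1}{-491882 + w{\left(l{\left(-6,-26 \right)} \right)}} = \frac{1}{-491882 + \left(-26 - 6\right) \left(1 - 32\right)} = \frac{1}{-491882 - 32 \left(1 - 32\right)} = \frac{1}{-491882 - -992} = \frac{1}{-491882 + 992} = \frac{1}{-490890} = - \frac{1}{490890}$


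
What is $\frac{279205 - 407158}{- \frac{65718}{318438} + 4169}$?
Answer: $- \frac{754538841}{24583376} \approx -30.693$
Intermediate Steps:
$\frac{279205 - 407158}{- \frac{65718}{318438} + 4169} = - \frac{127953}{\left(-65718\right) \frac{1}{318438} + 4169} = - \frac{127953}{- \frac{1217}{5897} + 4169} = - \frac{127953}{\frac{24583376}{5897}} = \left(-127953\right) \frac{5897}{24583376} = - \frac{754538841}{24583376}$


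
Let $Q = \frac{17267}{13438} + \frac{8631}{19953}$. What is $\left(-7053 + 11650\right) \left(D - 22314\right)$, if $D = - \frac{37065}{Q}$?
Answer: $- \frac{10324882746371328}{51167981} \approx -2.0178 \cdot 10^{8}$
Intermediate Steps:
$Q = \frac{51167981}{29792046}$ ($Q = 17267 \cdot \frac{1}{13438} + 8631 \cdot \frac{1}{19953} = \frac{17267}{13438} + \frac{959}{2217} = \frac{51167981}{29792046} \approx 1.7175$)
$D = - \frac{1104242184990}{51167981}$ ($D = - \frac{37065}{\frac{51167981}{29792046}} = \left(-37065\right) \frac{29792046}{51167981} = - \frac{1104242184990}{51167981} \approx -21581.0$)
$\left(-7053 + 11650\right) \left(D - 22314\right) = \left(-7053 + 11650\right) \left(- \frac{1104242184990}{51167981} - 22314\right) = 4597 \left(- \frac{2246004513024}{51167981}\right) = - \frac{10324882746371328}{51167981}$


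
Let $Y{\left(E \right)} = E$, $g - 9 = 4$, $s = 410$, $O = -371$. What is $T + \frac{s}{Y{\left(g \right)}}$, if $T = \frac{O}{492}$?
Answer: $\frac{196897}{6396} \approx 30.784$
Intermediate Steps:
$g = 13$ ($g = 9 + 4 = 13$)
$T = - \frac{371}{492} \approx -0.75406$
$T + \frac{s}{Y{\left(g \right)}} = - \frac{371}{492} + \frac{410}{13} = \frac{196897}{6396}$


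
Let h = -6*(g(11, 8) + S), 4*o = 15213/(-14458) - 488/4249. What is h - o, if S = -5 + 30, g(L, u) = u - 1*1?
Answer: -47108112715/245728168 ≈ -191.71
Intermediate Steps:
g(L, u) = -1 + u (g(L, u) = u - 1 = -1 + u)
S = 25
o = -71695541/245728168 (o = (15213/(-14458) - 488/4249)/4 = (15213*(-1/14458) - 488*1/4249)/4 = (-15213/14458 - 488/4249)/4 = (1/4)*(-71695541/61432042) = -71695541/245728168 ≈ -0.29177)
h = -192 (h = -6*((-1 + 8) + 25) = -6*(7 + 25) = -6*32 = -192)
h - o = -192 - 1*(-71695541/245728168) = -192 + 71695541/245728168 = -47108112715/245728168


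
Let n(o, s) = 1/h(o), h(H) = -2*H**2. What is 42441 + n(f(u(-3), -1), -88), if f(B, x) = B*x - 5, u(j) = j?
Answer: 339527/8 ≈ 42441.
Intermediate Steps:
f(B, x) = -5 + B*x
n(o, s) = -1/(2*o**2) (n(o, s) = 1/(-2*o**2) = -1/(2*o**2))
42441 + n(f(u(-3), -1), -88) = 42441 - 1/(2*(-5 - 3*(-1))**2) = 42441 - 1/(2*(-5 + 3)**2) = 42441 - 1/2/(-2)**2 = 42441 - 1/2*1/4 = 42441 - 1/8 = 339527/8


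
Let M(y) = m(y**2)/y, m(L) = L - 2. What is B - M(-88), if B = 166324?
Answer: 7322127/44 ≈ 1.6641e+5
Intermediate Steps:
m(L) = -2 + L
M(y) = (-2 + y**2)/y
B - M(-88) = 166324 - (-88 - 2/(-88)) = 166324 - (-88 - 2*(-1/88)) = 166324 - (-88 + 1/44) = 166324 - 1*(-3871/44) = 166324 + 3871/44 = 7322127/44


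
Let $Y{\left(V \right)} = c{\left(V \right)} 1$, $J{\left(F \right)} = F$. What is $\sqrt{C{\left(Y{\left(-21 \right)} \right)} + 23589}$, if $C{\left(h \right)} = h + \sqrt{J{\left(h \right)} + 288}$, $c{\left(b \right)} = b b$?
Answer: $27 \sqrt{33} \approx 155.1$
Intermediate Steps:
$c{\left(b \right)} = b^{2}$
$Y{\left(V \right)} = V^{2}$ ($Y{\left(V \right)} = V^{2} \cdot 1 = V^{2}$)
$C{\left(h \right)} = h + \sqrt{288 + h}$ ($C{\left(h \right)} = h + \sqrt{h + 288} = h + \sqrt{288 + h}$)
$\sqrt{C{\left(Y{\left(-21 \right)} \right)} + 23589} = \sqrt{\left(\left(-21\right)^{2} + \sqrt{288 + \left(-21\right)^{2}}\right) + 23589} = \sqrt{\left(441 + \sqrt{288 + 441}\right) + 23589} = \sqrt{\left(441 + \sqrt{729}\right) + 23589} = \sqrt{\left(441 + 27\right) + 23589} = \sqrt{468 + 23589} = \sqrt{24057} = 27 \sqrt{33}$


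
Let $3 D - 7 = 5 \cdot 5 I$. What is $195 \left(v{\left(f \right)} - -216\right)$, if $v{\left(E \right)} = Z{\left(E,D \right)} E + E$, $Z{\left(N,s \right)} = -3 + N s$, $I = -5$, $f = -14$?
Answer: $-1455740$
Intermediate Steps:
$D = - \frac{118}{3}$ ($D = \frac{7}{3} + \frac{5 \cdot 5 \left(-5\right)}{3} = \frac{7}{3} + \frac{25 \left(-5\right)}{3} = \frac{7}{3} + \frac{1}{3} \left(-125\right) = \frac{7}{3} - \frac{125}{3} = - \frac{118}{3} \approx -39.333$)
$v{\left(E \right)} = E + E \left(-3 - \frac{118 E}{3}\right)$ ($v{\left(E \right)} = \left(-3 + E \left(- \frac{118}{3}\right)\right) E + E = \left(-3 - \frac{118 E}{3}\right) E + E = E \left(-3 - \frac{118 E}{3}\right) + E = E + E \left(-3 - \frac{118 E}{3}\right)$)
$195 \left(v{\left(f \right)} - -216\right) = 195 \left(\left(- \frac{2}{3}\right) \left(-14\right) \left(3 + 59 \left(-14\right)\right) - -216\right) = 195 \left(\left(- \frac{2}{3}\right) \left(-14\right) \left(3 - 826\right) + 216\right) = 195 \left(\left(- \frac{2}{3}\right) \left(-14\right) \left(-823\right) + 216\right) = 195 \left(- \frac{23044}{3} + 216\right) = 195 \left(- \frac{22396}{3}\right) = -1455740$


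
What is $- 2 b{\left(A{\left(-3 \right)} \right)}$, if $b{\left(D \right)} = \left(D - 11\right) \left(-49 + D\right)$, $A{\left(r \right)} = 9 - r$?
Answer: $74$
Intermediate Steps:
$b{\left(D \right)} = \left(-49 + D\right) \left(-11 + D\right)$ ($b{\left(D \right)} = \left(-11 + D\right) \left(-49 + D\right) = \left(-49 + D\right) \left(-11 + D\right)$)
$- 2 b{\left(A{\left(-3 \right)} \right)} = - 2 \left(539 + \left(9 - -3\right)^{2} - 60 \left(9 - -3\right)\right) = - 2 \left(539 + \left(9 + 3\right)^{2} - 60 \left(9 + 3\right)\right) = - 2 \left(539 + 12^{2} - 720\right) = - 2 \left(539 + 144 - 720\right) = \left(-2\right) \left(-37\right) = 74$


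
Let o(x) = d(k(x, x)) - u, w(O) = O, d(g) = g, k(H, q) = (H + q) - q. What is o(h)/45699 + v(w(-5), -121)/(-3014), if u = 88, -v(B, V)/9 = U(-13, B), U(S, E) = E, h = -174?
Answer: -2846123/137736786 ≈ -0.020663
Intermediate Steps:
k(H, q) = H
v(B, V) = -9*B
o(x) = -88 + x (o(x) = x - 1*88 = x - 88 = -88 + x)
o(h)/45699 + v(w(-5), -121)/(-3014) = (-88 - 174)/45699 - 9*(-5)/(-3014) = -262*1/45699 + 45*(-1/3014) = -262/45699 - 45/3014 = -2846123/137736786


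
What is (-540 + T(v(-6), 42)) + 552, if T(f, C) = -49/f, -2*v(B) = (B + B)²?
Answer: 913/72 ≈ 12.681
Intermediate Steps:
v(B) = -2*B² (v(B) = -(B + B)²/2 = -4*B²/2 = -2*B²)
(-540 + T(v(-6), 42)) + 552 = (-540 - 49/((-2*(-6)²))) + 552 = (-540 - 49/((-2*36))) + 552 = (-540 - 49/(-72)) + 552 = (-540 - 49*(-1/72)) + 552 = (-540 + 49/72) + 552 = -38831/72 + 552 = 913/72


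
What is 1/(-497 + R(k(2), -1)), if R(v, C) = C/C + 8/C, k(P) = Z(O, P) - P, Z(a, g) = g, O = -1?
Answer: -1/504 ≈ -0.0019841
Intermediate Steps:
k(P) = 0 (k(P) = P - P = 0)
R(v, C) = 1 + 8/C
1/(-497 + R(k(2), -1)) = 1/(-497 + (8 - 1)/(-1)) = 1/(-497 - 1*7) = 1/(-497 - 7) = 1/(-504) = -1/504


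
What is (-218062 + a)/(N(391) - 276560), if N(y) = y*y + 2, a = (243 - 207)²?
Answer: 216766/123677 ≈ 1.7527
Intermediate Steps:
a = 1296 (a = 36² = 1296)
N(y) = 2 + y² (N(y) = y² + 2 = 2 + y²)
(-218062 + a)/(N(391) - 276560) = (-218062 + 1296)/((2 + 391²) - 276560) = -216766/((2 + 152881) - 276560) = -216766/(152883 - 276560) = -216766/(-123677) = -216766*(-1/123677) = 216766/123677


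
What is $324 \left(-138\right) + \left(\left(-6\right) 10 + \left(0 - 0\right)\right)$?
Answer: $-44772$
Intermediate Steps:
$324 \left(-138\right) + \left(\left(-6\right) 10 + \left(0 - 0\right)\right) = -44712 + \left(-60 + \left(0 + 0\right)\right) = -44712 + \left(-60 + 0\right) = -44712 - 60 = -44772$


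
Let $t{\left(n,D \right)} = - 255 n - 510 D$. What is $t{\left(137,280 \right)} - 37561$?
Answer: $-215296$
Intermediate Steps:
$t{\left(n,D \right)} = - 510 D - 255 n$
$t{\left(137,280 \right)} - 37561 = \left(\left(-510\right) 280 - 34935\right) - 37561 = \left(-142800 - 34935\right) - 37561 = -177735 - 37561 = -215296$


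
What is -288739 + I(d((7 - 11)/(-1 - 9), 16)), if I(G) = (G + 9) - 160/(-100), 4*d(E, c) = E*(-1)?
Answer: -577457/2 ≈ -2.8873e+5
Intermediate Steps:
d(E, c) = -E/4 (d(E, c) = (E*(-1))/4 = (-E)/4 = -E/4)
I(G) = 53/5 + G (I(G) = (9 + G) - 160*(-1/100) = (9 + G) + 8/5 = 53/5 + G)
-288739 + I(d((7 - 11)/(-1 - 9), 16)) = -288739 + (53/5 - (7 - 11)/(4*(-1 - 9))) = -288739 + (53/5 - (-1)/(-10)) = -288739 + (53/5 - (-1)*(-1)/10) = -288739 + (53/5 - ¼*⅖) = -288739 + (53/5 - ⅒) = -288739 + 21/2 = -577457/2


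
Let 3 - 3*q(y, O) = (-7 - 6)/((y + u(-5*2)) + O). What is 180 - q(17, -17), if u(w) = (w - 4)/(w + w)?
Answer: 3629/21 ≈ 172.81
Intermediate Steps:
u(w) = (-4 + w)/(2*w) (u(w) = (-4 + w)/((2*w)) = (-4 + w)*(1/(2*w)) = (-4 + w)/(2*w))
q(y, O) = 1 + 13/(3*(7/10 + O + y)) (q(y, O) = 1 - (-7 - 6)/(3*((y + (-4 - 5*2)/(2*((-5*2)))) + O)) = 1 - (-13)/(3*((y + (½)*(-4 - 10)/(-10)) + O)) = 1 - (-13)/(3*((y + (½)*(-⅒)*(-14)) + O)) = 1 - (-13)/(3*((y + 7/10) + O)) = 1 - (-13)/(3*((7/10 + y) + O)) = 1 - (-13)/(3*(7/10 + O + y)) = 1 + 13/(3*(7/10 + O + y)))
180 - q(17, -17) = 180 - (151 + 30*(-17) + 30*17)/(3*(7 + 10*(-17) + 10*17)) = 180 - (151 - 510 + 510)/(3*(7 - 170 + 170)) = 180 - 151/(3*7) = 180 - 1*151/21 = 180 - 151/21 = 3629/21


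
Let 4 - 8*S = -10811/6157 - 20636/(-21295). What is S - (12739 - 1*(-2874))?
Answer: -16375949879107/1048906520 ≈ -15612.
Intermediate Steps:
S = 627617653/1048906520 (S = ½ - (-10811/6157 - 20636/(-21295))/8 = ½ - (-10811*1/6157 - 20636*(-1/21295))/8 = ½ - (-10811/6157 + 20636/21295)/8 = ½ - ⅛*(-103164393/131113315) = ½ + 103164393/1048906520 = 627617653/1048906520 ≈ 0.59835)
S - (12739 - 1*(-2874)) = 627617653/1048906520 - (12739 - 1*(-2874)) = 627617653/1048906520 - (12739 + 2874) = 627617653/1048906520 - 1*15613 = 627617653/1048906520 - 15613 = -16375949879107/1048906520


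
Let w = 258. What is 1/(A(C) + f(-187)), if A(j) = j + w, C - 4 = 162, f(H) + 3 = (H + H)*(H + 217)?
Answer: -1/10799 ≈ -9.2601e-5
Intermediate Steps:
f(H) = -3 + 2*H*(217 + H) (f(H) = -3 + (H + H)*(H + 217) = -3 + (2*H)*(217 + H) = -3 + 2*H*(217 + H))
C = 166 (C = 4 + 162 = 166)
A(j) = 258 + j (A(j) = j + 258 = 258 + j)
1/(A(C) + f(-187)) = 1/((258 + 166) + (-3 + 2*(-187)² + 434*(-187))) = 1/(424 + (-3 + 2*34969 - 81158)) = 1/(424 + (-3 + 69938 - 81158)) = 1/(424 - 11223) = 1/(-10799) = -1/10799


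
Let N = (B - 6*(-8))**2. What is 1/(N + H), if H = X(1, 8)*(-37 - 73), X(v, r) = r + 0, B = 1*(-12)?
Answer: 1/416 ≈ 0.0024038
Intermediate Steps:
B = -12
X(v, r) = r
H = -880 (H = 8*(-37 - 73) = 8*(-110) = -880)
N = 1296 (N = (-12 - 6*(-8))**2 = (-12 + 48)**2 = 36**2 = 1296)
1/(N + H) = 1/(1296 - 880) = 1/416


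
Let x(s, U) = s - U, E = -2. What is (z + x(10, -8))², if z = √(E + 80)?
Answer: (18 + √78)² ≈ 719.94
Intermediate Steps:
z = √78 (z = √(-2 + 80) = √78 ≈ 8.8318)
(z + x(10, -8))² = (√78 + (10 - 1*(-8)))² = (√78 + (10 + 8))² = (√78 + 18)² = (18 + √78)²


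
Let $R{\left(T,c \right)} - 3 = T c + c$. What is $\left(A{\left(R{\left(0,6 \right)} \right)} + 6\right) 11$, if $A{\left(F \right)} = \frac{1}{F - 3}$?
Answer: $\frac{407}{6} \approx 67.833$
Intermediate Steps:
$R{\left(T,c \right)} = 3 + c + T c$ ($R{\left(T,c \right)} = 3 + \left(T c + c\right) = 3 + \left(c + T c\right) = 3 + c + T c$)
$A{\left(F \right)} = \frac{1}{-3 + F}$
$\left(A{\left(R{\left(0,6 \right)} \right)} + 6\right) 11 = \left(\frac{1}{-3 + \left(3 + 6 + 0 \cdot 6\right)} + 6\right) 11 = \left(\frac{1}{-3 + \left(3 + 6 + 0\right)} + 6\right) 11 = \left(\frac{1}{-3 + 9} + 6\right) 11 = \left(\frac{1}{6} + 6\right) 11 = \frac{37}{6} \cdot 11 = \frac{407}{6}$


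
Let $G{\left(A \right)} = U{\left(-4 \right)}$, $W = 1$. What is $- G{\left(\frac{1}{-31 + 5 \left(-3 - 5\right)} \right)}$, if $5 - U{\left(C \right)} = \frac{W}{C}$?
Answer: $- \frac{21}{4} \approx -5.25$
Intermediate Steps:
$U{\left(C \right)} = 5 - \frac{1}{C}$ ($U{\left(C \right)} = 5 - 1 \frac{1}{C} = 5 - \frac{1}{C}$)
$G{\left(A \right)} = \frac{21}{4}$ ($G{\left(A \right)} = 5 - \frac{1}{-4} = 5 - - \frac{1}{4} = 5 + \frac{1}{4} = \frac{21}{4}$)
$- G{\left(\frac{1}{-31 + 5 \left(-3 - 5\right)} \right)} = \left(-1\right) \frac{21}{4} = - \frac{21}{4}$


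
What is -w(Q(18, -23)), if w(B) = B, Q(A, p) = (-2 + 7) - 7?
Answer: 2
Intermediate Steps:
Q(A, p) = -2 (Q(A, p) = 5 - 7 = -2)
-w(Q(18, -23)) = -1*(-2) = 2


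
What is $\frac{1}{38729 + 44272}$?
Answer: $\frac{1}{83001} \approx 1.2048 \cdot 10^{-5}$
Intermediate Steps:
$\frac{1}{38729 + 44272} = \frac{1}{83001}$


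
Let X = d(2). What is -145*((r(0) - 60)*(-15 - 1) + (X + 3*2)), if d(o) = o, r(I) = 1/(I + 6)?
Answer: -419920/3 ≈ -1.3997e+5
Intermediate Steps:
r(I) = 1/(6 + I)
X = 2
-145*((r(0) - 60)*(-15 - 1) + (X + 3*2)) = -145*((1/(6 + 0) - 60)*(-15 - 1) + (2 + 3*2)) = -145*((1/6 - 60)*(-16) + (2 + 6)) = -145*((⅙ - 60)*(-16) + 8) = -145*(-359/6*(-16) + 8) = -145*(2872/3 + 8) = -145*2896/3 = -419920/3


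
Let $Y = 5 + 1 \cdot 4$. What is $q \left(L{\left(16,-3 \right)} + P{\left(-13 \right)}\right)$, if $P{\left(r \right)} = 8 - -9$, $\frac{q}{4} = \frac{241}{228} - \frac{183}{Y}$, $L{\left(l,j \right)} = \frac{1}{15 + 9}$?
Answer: $- \frac{599185}{456} \approx -1314.0$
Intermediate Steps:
$Y = 9$ ($Y = 5 + 4 = 9$)
$L{\left(l,j \right)} = \frac{1}{24}$
$q = - \frac{1465}{19}$ ($q = 4 \left(\frac{241}{228} - \frac{183}{9}\right) = 4 \left(241 \cdot \frac{1}{228} - \frac{61}{3}\right) = 4 \left(\frac{241}{228} - \frac{61}{3}\right) = 4 \left(- \frac{1465}{76}\right) = - \frac{1465}{19} \approx -77.105$)
$P{\left(r \right)} = 17$ ($P{\left(r \right)} = 8 + 9 = 17$)
$q \left(L{\left(16,-3 \right)} + P{\left(-13 \right)}\right) = - \frac{1465 \left(\frac{1}{24} + 17\right)}{19} = \left(- \frac{1465}{19}\right) \frac{409}{24} = - \frac{599185}{456}$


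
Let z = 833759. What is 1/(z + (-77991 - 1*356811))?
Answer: 1/398957 ≈ 2.5065e-6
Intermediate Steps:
1/(z + (-77991 - 1*356811)) = 1/(833759 + (-77991 - 1*356811)) = 1/(833759 + (-77991 - 356811)) = 1/(833759 - 434802) = 1/398957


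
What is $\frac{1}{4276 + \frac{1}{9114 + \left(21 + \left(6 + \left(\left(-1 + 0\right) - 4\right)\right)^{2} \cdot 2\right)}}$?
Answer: $\frac{9137}{39069813} \approx 0.00023386$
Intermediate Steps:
$\frac{1}{4276 + \frac{1}{9114 + \left(21 + \left(6 + \left(\left(-1 + 0\right) - 4\right)\right)^{2} \cdot 2\right)}} = \frac{1}{4276 + \frac{1}{9114 + \left(21 + \left(6 - 5\right)^{2} \cdot 2\right)}} = \frac{1}{4276 + \frac{1}{9114 + \left(21 + 1^{2} \cdot 2\right)}} = \frac{1}{4276 + \frac{1}{9114 + \left(21 + 1 \cdot 2\right)}} = \frac{1}{4276 + \frac{1}{9114 + \left(21 + 2\right)}} = \frac{1}{4276 + \frac{1}{9114 + 23}} = \frac{1}{4276 + \frac{1}{9137}} = \frac{1}{\frac{39069813}{9137}} = \frac{9137}{39069813}$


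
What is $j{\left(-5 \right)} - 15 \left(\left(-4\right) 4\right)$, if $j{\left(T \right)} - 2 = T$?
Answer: $237$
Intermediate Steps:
$j{\left(T \right)} = 2 + T$
$j{\left(-5 \right)} - 15 \left(\left(-4\right) 4\right) = \left(2 - 5\right) - 15 \left(\left(-4\right) 4\right) = -3 - -240 = -3 + 240 = 237$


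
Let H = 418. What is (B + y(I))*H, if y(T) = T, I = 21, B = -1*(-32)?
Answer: 22154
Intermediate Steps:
B = 32
(B + y(I))*H = (32 + 21)*418 = 53*418 = 22154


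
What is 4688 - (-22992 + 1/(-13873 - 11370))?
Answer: 698726241/25243 ≈ 27680.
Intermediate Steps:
4688 - (-22992 + 1/(-13873 - 11370)) = 4688 - (-22992 + 1/(-25243)) = 4688 - (-22992 - 1/25243) = 4688 - 1*(-580387057/25243) = 4688 + 580387057/25243 = 698726241/25243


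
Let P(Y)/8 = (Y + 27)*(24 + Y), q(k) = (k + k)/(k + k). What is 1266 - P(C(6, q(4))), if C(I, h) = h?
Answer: -4334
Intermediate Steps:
q(k) = 1 (q(k) = (2*k)/((2*k)) = (2*k)*(1/(2*k)) = 1)
P(Y) = 8*(24 + Y)*(27 + Y) (P(Y) = 8*((Y + 27)*(24 + Y)) = 8*((27 + Y)*(24 + Y)) = 8*((24 + Y)*(27 + Y)) = 8*(24 + Y)*(27 + Y))
1266 - P(C(6, q(4))) = 1266 - (5184 + 8*1² + 408*1) = 1266 - (5184 + 8*1 + 408) = 1266 - (5184 + 8 + 408) = 1266 - 1*5600 = 1266 - 5600 = -4334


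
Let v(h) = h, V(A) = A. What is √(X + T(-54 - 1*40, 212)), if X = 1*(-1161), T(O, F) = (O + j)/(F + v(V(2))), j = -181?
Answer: 19*I*√147446/214 ≈ 34.092*I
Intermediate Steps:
T(O, F) = (-181 + O)/(2 + F) (T(O, F) = (O - 181)/(F + 2) = (-181 + O)/(2 + F))
X = -1161
√(X + T(-54 - 1*40, 212)) = √(-1161 + (-181 + (-54 - 1*40))/(2 + 212)) = √(-1161 + (-181 + (-54 - 40))/214) = √(-1161 + (-181 - 94)/214) = √(-1161 + (1/214)*(-275)) = √(-1161 - 275/214) = √(-248729/214) = 19*I*√147446/214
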